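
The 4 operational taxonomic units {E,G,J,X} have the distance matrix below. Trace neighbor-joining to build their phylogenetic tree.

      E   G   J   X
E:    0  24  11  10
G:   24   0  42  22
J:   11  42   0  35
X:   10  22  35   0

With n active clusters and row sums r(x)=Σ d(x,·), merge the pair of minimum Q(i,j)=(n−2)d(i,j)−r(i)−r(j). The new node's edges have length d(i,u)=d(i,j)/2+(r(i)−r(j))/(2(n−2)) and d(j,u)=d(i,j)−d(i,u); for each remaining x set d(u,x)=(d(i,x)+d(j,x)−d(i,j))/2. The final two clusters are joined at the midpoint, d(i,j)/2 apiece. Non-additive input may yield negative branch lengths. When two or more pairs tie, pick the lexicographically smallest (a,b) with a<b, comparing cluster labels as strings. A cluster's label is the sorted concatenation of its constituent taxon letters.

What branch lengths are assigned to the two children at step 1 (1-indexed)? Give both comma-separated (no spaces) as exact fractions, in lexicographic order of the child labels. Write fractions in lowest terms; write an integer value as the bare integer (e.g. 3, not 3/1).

1. join E+J (d=11, Q=-111) ⇒ EJ; edges |E|=-21/4, |J|=65/4
  updated: d(EJ,G)=55/2, d(EJ,X)=17
2. join EJ+G (d=55/2, Q=-133/2) ⇒ EGJ; edges |EJ|=45/4, |G|=65/4
  updated: d(EGJ,X)=23/4
3. join EGJ+X (d=23/4) ⇒ EGJX; edges |EGJ|=23/8, |X|=23/8
final tree: (((E:-21/4,J:65/4):45/4,G:65/4):23/8,X:23/8)
total length: 177/4

-21/4,65/4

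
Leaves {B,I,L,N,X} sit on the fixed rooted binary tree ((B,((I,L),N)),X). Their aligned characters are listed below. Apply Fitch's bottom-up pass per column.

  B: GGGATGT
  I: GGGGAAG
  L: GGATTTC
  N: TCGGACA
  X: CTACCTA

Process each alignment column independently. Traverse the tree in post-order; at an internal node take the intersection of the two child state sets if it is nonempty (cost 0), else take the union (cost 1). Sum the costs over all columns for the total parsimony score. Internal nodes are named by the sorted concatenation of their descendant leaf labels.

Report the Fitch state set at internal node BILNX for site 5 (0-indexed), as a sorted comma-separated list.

site 0, node IL: I={G} ∩ L={G} → {G} (+0)
site 0, node ILN: IL={G} ∪ N={T} → {G,T} (+1)
site 0, node BILN: B={G} ∩ ILN={G,T} → {G} (+0)
site 0, node BILNX: BILN={G} ∪ X={C} → {C,G} (+1)
site 1, node IL: I={G} ∩ L={G} → {G} (+0)
site 1, node ILN: IL={G} ∪ N={C} → {C,G} (+1)
site 1, node BILN: B={G} ∩ ILN={C,G} → {G} (+0)
site 1, node BILNX: BILN={G} ∪ X={T} → {G,T} (+1)
site 2, node IL: I={G} ∪ L={A} → {A,G} (+1)
site 2, node ILN: IL={A,G} ∩ N={G} → {G} (+0)
site 2, node BILN: B={G} ∩ ILN={G} → {G} (+0)
site 2, node BILNX: BILN={G} ∪ X={A} → {A,G} (+1)
site 3, node IL: I={G} ∪ L={T} → {G,T} (+1)
site 3, node ILN: IL={G,T} ∩ N={G} → {G} (+0)
site 3, node BILN: B={A} ∪ ILN={G} → {A,G} (+1)
site 3, node BILNX: BILN={A,G} ∪ X={C} → {A,C,G} (+1)
site 4, node IL: I={A} ∪ L={T} → {A,T} (+1)
site 4, node ILN: IL={A,T} ∩ N={A} → {A} (+0)
site 4, node BILN: B={T} ∪ ILN={A} → {A,T} (+1)
site 4, node BILNX: BILN={A,T} ∪ X={C} → {A,C,T} (+1)
site 5, node IL: I={A} ∪ L={T} → {A,T} (+1)
site 5, node ILN: IL={A,T} ∪ N={C} → {A,C,T} (+1)
site 5, node BILN: B={G} ∪ ILN={A,C,T} → {A,C,G,T} (+1)
site 5, node BILNX: BILN={A,C,G,T} ∩ X={T} → {T} (+0)
site 6, node IL: I={G} ∪ L={C} → {C,G} (+1)
site 6, node ILN: IL={C,G} ∪ N={A} → {A,C,G} (+1)
site 6, node BILN: B={T} ∪ ILN={A,C,G} → {A,C,G,T} (+1)
site 6, node BILNX: BILN={A,C,G,T} ∩ X={A} → {A} (+0)
per-site changes: [2, 2, 2, 3, 3, 3, 3]; total = 18

T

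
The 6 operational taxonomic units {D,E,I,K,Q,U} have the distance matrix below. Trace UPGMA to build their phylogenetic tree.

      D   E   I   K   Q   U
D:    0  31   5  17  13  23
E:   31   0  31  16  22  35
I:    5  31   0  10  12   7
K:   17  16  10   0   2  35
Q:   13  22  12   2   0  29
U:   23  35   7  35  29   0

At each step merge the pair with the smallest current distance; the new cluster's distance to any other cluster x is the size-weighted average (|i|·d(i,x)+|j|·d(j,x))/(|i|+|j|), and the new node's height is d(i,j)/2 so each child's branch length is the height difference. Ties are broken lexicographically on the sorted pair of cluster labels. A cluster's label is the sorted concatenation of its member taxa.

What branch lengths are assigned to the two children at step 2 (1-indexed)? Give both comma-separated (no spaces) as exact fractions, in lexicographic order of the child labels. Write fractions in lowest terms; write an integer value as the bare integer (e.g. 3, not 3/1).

5/2,5/2

step 1: merge (K,Q) at d=2; branch lengths K→1, Q→1; new cluster KQ
  updated: d(D,KQ)=15, d(E,KQ)=19, d(I,KQ)=11, d(KQ,U)=32
step 2: merge (D,I) at d=5; branch lengths D→5/2, I→5/2; new cluster DI
  updated: d(DI,E)=31, d(DI,KQ)=13, d(DI,U)=15
step 3: merge (DI,KQ) at d=13; branch lengths DI→4, KQ→11/2; new cluster DIKQ
  updated: d(DIKQ,E)=25, d(DIKQ,U)=47/2
step 4: merge (DIKQ,U) at d=47/2; branch lengths DIKQ→21/4, U→47/4; new cluster DIKQU
  updated: d(DIKQU,E)=27
step 5: merge (DIKQU,E) at d=27; branch lengths DIKQU→7/4, E→27/2; new cluster DEIKQU
final tree: ((((D:5/2,I:5/2):4,(K:1,Q:1):11/2):21/4,U:47/4):7/4,E:27/2)
total length: 195/4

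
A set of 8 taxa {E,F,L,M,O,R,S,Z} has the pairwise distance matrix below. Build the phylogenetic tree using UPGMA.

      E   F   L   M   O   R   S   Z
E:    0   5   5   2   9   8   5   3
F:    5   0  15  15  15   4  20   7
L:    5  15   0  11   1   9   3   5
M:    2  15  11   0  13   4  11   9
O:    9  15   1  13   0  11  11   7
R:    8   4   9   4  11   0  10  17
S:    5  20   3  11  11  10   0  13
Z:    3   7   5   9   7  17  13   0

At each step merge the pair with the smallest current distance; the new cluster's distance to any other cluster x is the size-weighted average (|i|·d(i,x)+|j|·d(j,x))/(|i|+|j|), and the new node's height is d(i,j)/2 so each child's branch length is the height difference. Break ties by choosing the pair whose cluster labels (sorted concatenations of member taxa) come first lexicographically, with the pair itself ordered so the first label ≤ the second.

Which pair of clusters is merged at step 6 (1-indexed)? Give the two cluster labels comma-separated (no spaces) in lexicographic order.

step 1: merge (L,O) at d=1; branch lengths L→1/2, O→1/2; new cluster LO
  updated: d(E,LO)=7, d(F,LO)=15, d(LO,M)=12, d(LO,R)=10, d(LO,S)=7, d(LO,Z)=6
step 2: merge (E,M) at d=2; branch lengths E→1, M→1; new cluster EM
  updated: d(EM,F)=10, d(EM,LO)=19/2, d(EM,R)=6, d(EM,S)=8, d(EM,Z)=6
step 3: merge (F,R) at d=4; branch lengths F→2, R→2; new cluster FR
  updated: d(EM,FR)=8, d(FR,LO)=25/2, d(FR,S)=15, d(FR,Z)=12
step 4: merge (EM,Z) at d=6; branch lengths EM→2, Z→3; new cluster EMZ
  updated: d(EMZ,FR)=28/3, d(EMZ,LO)=25/3, d(EMZ,S)=29/3
step 5: merge (LO,S) at d=7; branch lengths LO→3, S→7/2; new cluster LOS
  updated: d(EMZ,LOS)=79/9, d(FR,LOS)=40/3
step 6: merge (EMZ,LOS) at d=79/9; branch lengths EMZ→25/18, LOS→8/9; new cluster ELMOSZ
  updated: d(ELMOSZ,FR)=34/3
step 7: merge (ELMOSZ,FR) at d=34/3; branch lengths ELMOSZ→23/18, FR→11/3; new cluster EFLMORSZ
final tree: ((((E:1,M:1):2,Z:3):25/18,((L:1/2,O:1/2):3,S:7/2):8/9):23/18,(F:2,R:2):11/3)
total length: 463/18

EMZ,LOS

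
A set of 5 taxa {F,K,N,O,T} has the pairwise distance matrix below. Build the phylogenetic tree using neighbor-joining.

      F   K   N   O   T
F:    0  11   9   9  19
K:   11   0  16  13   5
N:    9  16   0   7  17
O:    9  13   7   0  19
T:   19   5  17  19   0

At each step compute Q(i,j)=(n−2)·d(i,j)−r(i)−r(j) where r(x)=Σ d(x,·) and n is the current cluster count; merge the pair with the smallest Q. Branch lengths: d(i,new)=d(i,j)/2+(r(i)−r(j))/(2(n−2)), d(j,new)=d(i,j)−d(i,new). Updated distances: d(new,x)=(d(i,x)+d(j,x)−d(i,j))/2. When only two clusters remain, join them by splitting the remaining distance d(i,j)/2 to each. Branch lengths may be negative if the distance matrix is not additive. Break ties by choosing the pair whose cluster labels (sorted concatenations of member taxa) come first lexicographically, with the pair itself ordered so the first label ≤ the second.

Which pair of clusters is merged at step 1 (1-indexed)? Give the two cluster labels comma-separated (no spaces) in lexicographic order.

K,T

iteration 1: select K,T (d=5, Q=-90); attach at lengths (0, 5); label the merged cluster KT
  updated: d(F,KT)=25/2, d(KT,N)=14, d(KT,O)=27/2
iteration 2: select F,KT (d=25/2, Q=-91/2); attach at lengths (31/8, 69/8); label the merged cluster FKT
  updated: d(FKT,N)=21/4, d(FKT,O)=5
iteration 3: select FKT,N (d=21/4, Q=-69/4); attach at lengths (13/8, 29/8); label the merged cluster FKNT
  updated: d(FKNT,O)=27/8
iteration 4: select FKNT,O (d=27/8); attach at lengths (27/16, 27/16); label the merged cluster FKNOT
final tree: (((F:31/8,(K:0,T:5):69/8):13/8,N:29/8):27/16,O:27/16)
total length: 209/8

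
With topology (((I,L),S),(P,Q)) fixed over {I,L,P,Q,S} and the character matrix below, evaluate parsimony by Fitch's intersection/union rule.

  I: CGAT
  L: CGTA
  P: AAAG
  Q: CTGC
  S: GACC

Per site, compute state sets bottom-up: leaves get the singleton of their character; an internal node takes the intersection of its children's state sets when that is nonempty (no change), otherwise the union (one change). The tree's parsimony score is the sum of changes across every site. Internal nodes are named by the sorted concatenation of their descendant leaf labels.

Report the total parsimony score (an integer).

IL@0: {C} ∩ {C} = {C} (intersection, +0)
ILS@0: {C} ∪ {G} = {C,G} (union, +1)
PQ@0: {A} ∪ {C} = {A,C} (union, +1)
ILPQS@0: {C,G} ∩ {A,C} = {C} (intersection, +0)
IL@1: {G} ∩ {G} = {G} (intersection, +0)
ILS@1: {G} ∪ {A} = {A,G} (union, +1)
PQ@1: {A} ∪ {T} = {A,T} (union, +1)
ILPQS@1: {A,G} ∩ {A,T} = {A} (intersection, +0)
IL@2: {A} ∪ {T} = {A,T} (union, +1)
ILS@2: {A,T} ∪ {C} = {A,C,T} (union, +1)
PQ@2: {A} ∪ {G} = {A,G} (union, +1)
ILPQS@2: {A,C,T} ∩ {A,G} = {A} (intersection, +0)
IL@3: {T} ∪ {A} = {A,T} (union, +1)
ILS@3: {A,T} ∪ {C} = {A,C,T} (union, +1)
PQ@3: {G} ∪ {C} = {C,G} (union, +1)
ILPQS@3: {A,C,T} ∩ {C,G} = {C} (intersection, +0)
per-site changes: [2, 2, 3, 3]; total = 10

10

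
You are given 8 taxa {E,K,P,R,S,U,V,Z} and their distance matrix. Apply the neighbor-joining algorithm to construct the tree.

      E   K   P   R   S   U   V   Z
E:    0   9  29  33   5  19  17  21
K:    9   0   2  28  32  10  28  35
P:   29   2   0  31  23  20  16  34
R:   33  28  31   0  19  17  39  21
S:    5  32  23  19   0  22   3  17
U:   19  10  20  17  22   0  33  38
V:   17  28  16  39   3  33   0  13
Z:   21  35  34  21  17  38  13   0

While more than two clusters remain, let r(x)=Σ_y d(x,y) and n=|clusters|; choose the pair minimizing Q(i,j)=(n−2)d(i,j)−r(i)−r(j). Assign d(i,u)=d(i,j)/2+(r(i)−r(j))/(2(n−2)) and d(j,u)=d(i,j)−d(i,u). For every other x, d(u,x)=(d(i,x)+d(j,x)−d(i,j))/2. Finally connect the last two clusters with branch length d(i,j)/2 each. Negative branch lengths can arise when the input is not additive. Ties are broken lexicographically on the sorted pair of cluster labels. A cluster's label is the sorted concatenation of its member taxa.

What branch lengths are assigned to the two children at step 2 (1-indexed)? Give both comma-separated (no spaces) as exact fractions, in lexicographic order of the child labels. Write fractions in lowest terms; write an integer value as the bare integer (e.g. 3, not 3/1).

199/20,141/20

1. join K+P (d=2, Q=-287) ⇒ KP; edges |K|=1/12, |P|=23/12
  updated: d(E,KP)=18, d(KP,R)=57/2, d(KP,S)=53/2, d(KP,U)=14, d(KP,V)=21, d(KP,Z)=67/2
2. join R+U (d=17, Q=-431/2) ⇒ RU; edges |R|=199/20, |U|=141/20
  updated: d(E,RU)=35/2, d(KP,RU)=51/4, d(RU,S)=12, d(RU,V)=55/2, d(RU,Z)=21
3. join KP+RU (d=51/4, Q=-303/2) ⇒ KPRU; edges |KP|=9, |RU|=15/4
  updated: d(E,KPRU)=91/8, d(KPRU,S)=103/8, d(KPRU,V)=143/8, d(KPRU,Z)=167/8
4. join V+Z (d=13, Q=-335/4) ⇒ VZ; edges |V|=3, |Z|=10
  updated: d(E,VZ)=25/2, d(KPRU,VZ)=103/8, d(S,VZ)=7/2
5. join E+KPRU (d=91/8, Q=-173/4) ⇒ EKPRU; edges |E|=29/8, |KPRU|=31/4
  updated: d(EKPRU,S)=13/4, d(EKPRU,VZ)=7
6. join EKPRU+S (d=13/4, Q=-55/4) ⇒ EKPRSU; edges |EKPRU|=27/8, |S|=-1/8
  updated: d(EKPRSU,VZ)=29/8
7. join EKPRSU+VZ (d=29/8) ⇒ EKPRSUVZ; edges |EKPRSU|=29/16, |VZ|=29/16
final tree: (((E:29/8,((K:1/12,P:23/12):9,(R:199/20,U:141/20):15/4):31/4):27/8,S:-1/8):29/16,(V:3,Z:10):29/16)
total length: 63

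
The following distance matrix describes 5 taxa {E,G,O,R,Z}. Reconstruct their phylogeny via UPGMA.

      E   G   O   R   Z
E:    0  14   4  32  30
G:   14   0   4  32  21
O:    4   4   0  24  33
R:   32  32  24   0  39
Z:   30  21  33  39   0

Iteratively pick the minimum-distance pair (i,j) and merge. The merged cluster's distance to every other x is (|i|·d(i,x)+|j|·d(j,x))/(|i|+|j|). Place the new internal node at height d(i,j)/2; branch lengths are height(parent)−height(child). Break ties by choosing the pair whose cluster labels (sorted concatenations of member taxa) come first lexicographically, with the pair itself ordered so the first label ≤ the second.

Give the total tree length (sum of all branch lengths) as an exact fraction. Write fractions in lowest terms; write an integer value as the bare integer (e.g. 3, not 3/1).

209/4

step 1: merge (E,O) at d=4; branch lengths E→2, O→2; new cluster EO
  updated: d(EO,G)=9, d(EO,R)=28, d(EO,Z)=63/2
step 2: merge (EO,G) at d=9; branch lengths EO→5/2, G→9/2; new cluster EGO
  updated: d(EGO,R)=88/3, d(EGO,Z)=28
step 3: merge (EGO,Z) at d=28; branch lengths EGO→19/2, Z→14; new cluster EGOZ
  updated: d(EGOZ,R)=127/4
step 4: merge (EGOZ,R) at d=127/4; branch lengths EGOZ→15/8, R→127/8; new cluster EGORZ
final tree: ((((E:2,O:2):5/2,G:9/2):19/2,Z:14):15/8,R:127/8)
total length: 209/4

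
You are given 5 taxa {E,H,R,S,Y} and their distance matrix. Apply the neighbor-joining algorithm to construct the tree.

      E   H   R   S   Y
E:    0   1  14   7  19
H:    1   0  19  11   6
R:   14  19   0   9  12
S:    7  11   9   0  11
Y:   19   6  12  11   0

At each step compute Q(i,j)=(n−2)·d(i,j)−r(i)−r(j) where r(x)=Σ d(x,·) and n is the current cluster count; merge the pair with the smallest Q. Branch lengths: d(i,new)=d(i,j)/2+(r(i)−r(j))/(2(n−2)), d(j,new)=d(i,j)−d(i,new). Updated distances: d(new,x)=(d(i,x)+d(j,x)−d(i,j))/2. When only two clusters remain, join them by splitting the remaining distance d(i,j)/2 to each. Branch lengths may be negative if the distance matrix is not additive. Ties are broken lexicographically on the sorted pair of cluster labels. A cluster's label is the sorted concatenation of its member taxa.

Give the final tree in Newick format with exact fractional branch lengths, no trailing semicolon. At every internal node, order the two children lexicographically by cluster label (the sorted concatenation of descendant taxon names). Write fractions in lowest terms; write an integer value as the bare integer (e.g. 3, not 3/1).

step 1: merge (E,H) at d=1, Q=-75; branch lengths E→7/6, H→-1/6; new cluster EH
  updated: d(EH,R)=16, d(EH,S)=17/2, d(EH,Y)=12
step 2: merge (EH,S) at d=17/2, Q=-48; branch lengths EH→25/4, S→9/4; new cluster EHS
  updated: d(EHS,R)=33/4, d(EHS,Y)=29/4
step 3: merge (EHS,R) at d=33/4, Q=-55/2; branch lengths EHS→7/4, R→13/2; new cluster EHRS
  updated: d(EHRS,Y)=11/2
step 4: merge (EHRS,Y) at d=11/2; branch lengths EHRS→11/4, Y→11/4; new cluster EHRSY
final tree: ((((E:7/6,H:-1/6):25/4,S:9/4):7/4,R:13/2):11/4,Y:11/4)
total length: 93/4

((((E:7/6,H:-1/6):25/4,S:9/4):7/4,R:13/2):11/4,Y:11/4)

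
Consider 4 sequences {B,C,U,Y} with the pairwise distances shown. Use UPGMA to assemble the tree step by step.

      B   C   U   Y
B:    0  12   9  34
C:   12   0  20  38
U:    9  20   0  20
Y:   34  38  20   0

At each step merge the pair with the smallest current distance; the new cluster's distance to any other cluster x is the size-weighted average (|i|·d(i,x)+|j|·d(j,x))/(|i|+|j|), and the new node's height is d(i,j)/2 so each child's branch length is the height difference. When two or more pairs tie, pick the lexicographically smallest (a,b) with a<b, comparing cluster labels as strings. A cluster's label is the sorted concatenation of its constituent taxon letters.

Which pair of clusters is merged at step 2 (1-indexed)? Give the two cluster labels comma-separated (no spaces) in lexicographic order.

BU,C

iteration 1: select B,U (d=9); attach at lengths (9/2, 9/2); label the merged cluster BU
  updated: d(BU,C)=16, d(BU,Y)=27
iteration 2: select BU,C (d=16); attach at lengths (7/2, 8); label the merged cluster BCU
  updated: d(BCU,Y)=92/3
iteration 3: select BCU,Y (d=92/3); attach at lengths (22/3, 46/3); label the merged cluster BCUY
final tree: (((B:9/2,U:9/2):7/2,C:8):22/3,Y:46/3)
total length: 259/6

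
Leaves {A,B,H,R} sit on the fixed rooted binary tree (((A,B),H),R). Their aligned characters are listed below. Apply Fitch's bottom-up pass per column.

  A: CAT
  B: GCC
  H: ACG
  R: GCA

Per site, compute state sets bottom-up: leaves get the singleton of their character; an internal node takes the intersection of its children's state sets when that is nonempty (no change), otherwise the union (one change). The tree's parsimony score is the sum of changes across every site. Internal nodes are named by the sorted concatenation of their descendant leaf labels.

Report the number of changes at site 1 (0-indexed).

1

AB@0: {C} ∪ {G} = {C,G} (union, +1)
ABH@0: {C,G} ∪ {A} = {A,C,G} (union, +1)
ABHR@0: {A,C,G} ∩ {G} = {G} (intersection, +0)
AB@1: {A} ∪ {C} = {A,C} (union, +1)
ABH@1: {A,C} ∩ {C} = {C} (intersection, +0)
ABHR@1: {C} ∩ {C} = {C} (intersection, +0)
AB@2: {T} ∪ {C} = {C,T} (union, +1)
ABH@2: {C,T} ∪ {G} = {C,G,T} (union, +1)
ABHR@2: {C,G,T} ∪ {A} = {A,C,G,T} (union, +1)
per-site changes: [2, 1, 3]; total = 6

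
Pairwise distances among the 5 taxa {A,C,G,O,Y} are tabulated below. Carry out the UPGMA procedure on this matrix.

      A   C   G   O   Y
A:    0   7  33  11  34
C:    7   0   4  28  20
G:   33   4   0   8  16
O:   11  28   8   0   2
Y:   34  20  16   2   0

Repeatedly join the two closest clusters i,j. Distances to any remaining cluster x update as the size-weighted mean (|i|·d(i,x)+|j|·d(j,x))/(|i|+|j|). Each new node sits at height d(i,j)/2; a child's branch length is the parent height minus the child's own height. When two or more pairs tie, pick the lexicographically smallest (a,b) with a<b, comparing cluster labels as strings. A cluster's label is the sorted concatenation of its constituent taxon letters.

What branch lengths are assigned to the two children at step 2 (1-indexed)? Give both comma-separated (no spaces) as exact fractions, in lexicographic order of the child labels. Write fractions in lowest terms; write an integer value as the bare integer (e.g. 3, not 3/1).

step 1: merge (O,Y) at d=2; branch lengths O→1, Y→1; new cluster OY
  updated: d(A,OY)=45/2, d(C,OY)=24, d(G,OY)=12
step 2: merge (C,G) at d=4; branch lengths C→2, G→2; new cluster CG
  updated: d(A,CG)=20, d(CG,OY)=18
step 3: merge (CG,OY) at d=18; branch lengths CG→7, OY→8; new cluster CGOY
  updated: d(A,CGOY)=85/4
step 4: merge (A,CGOY) at d=85/4; branch lengths A→85/8, CGOY→13/8; new cluster ACGOY
final tree: (A:85/8,((C:2,G:2):7,(O:1,Y:1):8):13/8)
total length: 133/4

2,2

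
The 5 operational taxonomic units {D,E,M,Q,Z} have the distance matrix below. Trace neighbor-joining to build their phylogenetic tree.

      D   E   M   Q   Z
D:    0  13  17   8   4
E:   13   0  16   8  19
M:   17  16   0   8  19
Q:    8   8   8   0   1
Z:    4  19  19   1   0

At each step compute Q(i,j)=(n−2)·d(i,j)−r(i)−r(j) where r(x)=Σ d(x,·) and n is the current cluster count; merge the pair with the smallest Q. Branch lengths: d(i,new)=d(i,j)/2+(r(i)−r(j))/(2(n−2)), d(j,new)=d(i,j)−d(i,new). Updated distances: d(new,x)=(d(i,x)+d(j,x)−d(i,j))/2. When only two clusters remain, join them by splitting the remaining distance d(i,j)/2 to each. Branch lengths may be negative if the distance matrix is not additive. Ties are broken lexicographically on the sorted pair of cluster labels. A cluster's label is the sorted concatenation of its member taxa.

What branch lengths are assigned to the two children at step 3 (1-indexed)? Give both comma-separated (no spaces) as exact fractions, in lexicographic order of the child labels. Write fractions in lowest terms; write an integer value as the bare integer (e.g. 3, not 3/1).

9/4,15/2

iteration 1: select D,Z (d=4, Q=-73); attach at lengths (11/6, 13/6); label the merged cluster DZ
  updated: d(DZ,E)=14, d(DZ,M)=16, d(DZ,Q)=5/2
iteration 2: select DZ,Q (d=5/2, Q=-46); attach at lengths (19/4, -9/4); label the merged cluster DQZ
  updated: d(DQZ,E)=39/4, d(DQZ,M)=43/4
iteration 3: select DQZ,E (d=39/4, Q=-73/2); attach at lengths (9/4, 15/2); label the merged cluster DEQZ
  updated: d(DEQZ,M)=17/2
iteration 4: select DEQZ,M (d=17/2); attach at lengths (17/4, 17/4); label the merged cluster DEMQZ
final tree: ((((D:11/6,Z:13/6):19/4,Q:-9/4):9/4,E:15/2):17/4,M:17/4)
total length: 99/4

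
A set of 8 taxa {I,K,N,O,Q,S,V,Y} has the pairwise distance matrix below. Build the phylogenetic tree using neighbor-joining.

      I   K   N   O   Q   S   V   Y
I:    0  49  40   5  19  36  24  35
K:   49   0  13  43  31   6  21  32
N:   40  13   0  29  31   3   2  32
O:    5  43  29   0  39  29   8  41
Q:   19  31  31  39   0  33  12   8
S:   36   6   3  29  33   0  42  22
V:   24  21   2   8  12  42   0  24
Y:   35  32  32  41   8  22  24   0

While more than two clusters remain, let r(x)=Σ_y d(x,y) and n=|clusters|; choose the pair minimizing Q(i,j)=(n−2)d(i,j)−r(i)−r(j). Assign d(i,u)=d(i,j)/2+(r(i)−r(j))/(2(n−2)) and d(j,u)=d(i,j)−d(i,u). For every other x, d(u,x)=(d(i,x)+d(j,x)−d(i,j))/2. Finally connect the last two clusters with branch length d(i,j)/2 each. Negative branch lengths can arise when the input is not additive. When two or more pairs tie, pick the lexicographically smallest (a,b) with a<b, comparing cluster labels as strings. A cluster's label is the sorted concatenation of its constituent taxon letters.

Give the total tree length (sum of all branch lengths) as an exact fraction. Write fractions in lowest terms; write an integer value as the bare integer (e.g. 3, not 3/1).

iteration 1: select I,O (d=5, Q=-372); attach at lengths (11/3, 4/3); label the merged cluster IO
  updated: d(IO,K)=87/2, d(IO,N)=32, d(IO,Q)=53/2, d(IO,S)=30, d(IO,V)=27/2, d(IO,Y)=71/2
iteration 2: select Q,Y (d=8, Q=-255); attach at lengths (14/5, 26/5); label the merged cluster QY
  updated: d(IO,QY)=27, d(K,QY)=55/2, d(N,QY)=55/2, d(QY,S)=47/2, d(QY,V)=14
iteration 3: select K,S (d=6, Q=-383/2); attach at lengths (61/16, 35/16); label the merged cluster KS
  updated: d(IO,KS)=135/4, d(KS,N)=5, d(KS,QY)=45/2, d(KS,V)=57/2
iteration 4: select KS,N (d=5, Q=-565/4); attach at lengths (51/8, -11/8); label the merged cluster KNS
  updated: d(IO,KNS)=243/8, d(KNS,QY)=45/2, d(KNS,V)=51/4
iteration 5: select IO,V (d=27/2, Q=-673/8); attach at lengths (461/32, -29/32); label the merged cluster IOV
  updated: d(IOV,KNS)=237/16, d(IOV,QY)=55/4
iteration 6: select IOV,KNS (d=237/16, Q=-817/16); attach at lengths (97/32, 377/32); label the merged cluster IKNOSV
  updated: d(IKNOSV,QY)=343/32
iteration 7: select IKNOSV,QY (d=343/32); attach at lengths (343/64, 343/64); label the merged cluster IKNOQSVY
final tree: ((((I:11/3,O:4/3):461/32,V:-29/32):97/32,((K:61/16,S:35/16):51/8,N:-11/8):377/32):343/64,(Q:14/5,Y:26/5):343/64)
total length: 2017/32

2017/32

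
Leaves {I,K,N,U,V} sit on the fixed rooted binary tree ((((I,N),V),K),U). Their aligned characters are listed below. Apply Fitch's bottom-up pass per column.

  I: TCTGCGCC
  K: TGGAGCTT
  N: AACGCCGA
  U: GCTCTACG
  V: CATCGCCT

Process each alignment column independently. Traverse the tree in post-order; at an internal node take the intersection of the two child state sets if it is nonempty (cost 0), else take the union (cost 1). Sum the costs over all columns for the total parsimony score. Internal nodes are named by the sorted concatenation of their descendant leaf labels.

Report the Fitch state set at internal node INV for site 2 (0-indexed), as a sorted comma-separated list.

T

site 0, node IN: I={T} ∪ N={A} → {A,T} (+1)
site 0, node INV: IN={A,T} ∪ V={C} → {A,C,T} (+1)
site 0, node IKNV: INV={A,C,T} ∩ K={T} → {T} (+0)
site 0, node IKNUV: IKNV={T} ∪ U={G} → {G,T} (+1)
site 1, node IN: I={C} ∪ N={A} → {A,C} (+1)
site 1, node INV: IN={A,C} ∩ V={A} → {A} (+0)
site 1, node IKNV: INV={A} ∪ K={G} → {A,G} (+1)
site 1, node IKNUV: IKNV={A,G} ∪ U={C} → {A,C,G} (+1)
site 2, node IN: I={T} ∪ N={C} → {C,T} (+1)
site 2, node INV: IN={C,T} ∩ V={T} → {T} (+0)
site 2, node IKNV: INV={T} ∪ K={G} → {G,T} (+1)
site 2, node IKNUV: IKNV={G,T} ∩ U={T} → {T} (+0)
site 3, node IN: I={G} ∩ N={G} → {G} (+0)
site 3, node INV: IN={G} ∪ V={C} → {C,G} (+1)
site 3, node IKNV: INV={C,G} ∪ K={A} → {A,C,G} (+1)
site 3, node IKNUV: IKNV={A,C,G} ∩ U={C} → {C} (+0)
site 4, node IN: I={C} ∩ N={C} → {C} (+0)
site 4, node INV: IN={C} ∪ V={G} → {C,G} (+1)
site 4, node IKNV: INV={C,G} ∩ K={G} → {G} (+0)
site 4, node IKNUV: IKNV={G} ∪ U={T} → {G,T} (+1)
site 5, node IN: I={G} ∪ N={C} → {C,G} (+1)
site 5, node INV: IN={C,G} ∩ V={C} → {C} (+0)
site 5, node IKNV: INV={C} ∩ K={C} → {C} (+0)
site 5, node IKNUV: IKNV={C} ∪ U={A} → {A,C} (+1)
site 6, node IN: I={C} ∪ N={G} → {C,G} (+1)
site 6, node INV: IN={C,G} ∩ V={C} → {C} (+0)
site 6, node IKNV: INV={C} ∪ K={T} → {C,T} (+1)
site 6, node IKNUV: IKNV={C,T} ∩ U={C} → {C} (+0)
site 7, node IN: I={C} ∪ N={A} → {A,C} (+1)
site 7, node INV: IN={A,C} ∪ V={T} → {A,C,T} (+1)
site 7, node IKNV: INV={A,C,T} ∩ K={T} → {T} (+0)
site 7, node IKNUV: IKNV={T} ∪ U={G} → {G,T} (+1)
per-site changes: [3, 3, 2, 2, 2, 2, 2, 3]; total = 19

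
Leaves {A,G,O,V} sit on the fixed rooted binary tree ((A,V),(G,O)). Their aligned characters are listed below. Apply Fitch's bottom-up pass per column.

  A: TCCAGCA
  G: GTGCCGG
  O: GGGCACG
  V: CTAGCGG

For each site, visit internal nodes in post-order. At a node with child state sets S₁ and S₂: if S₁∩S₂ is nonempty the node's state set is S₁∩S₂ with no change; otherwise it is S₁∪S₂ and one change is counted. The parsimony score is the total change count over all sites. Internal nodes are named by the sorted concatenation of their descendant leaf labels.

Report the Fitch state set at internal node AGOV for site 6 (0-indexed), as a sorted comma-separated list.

G

AV@0: {T} ∪ {C} = {C,T} (union, +1)
GO@0: {G} ∩ {G} = {G} (intersection, +0)
AGOV@0: {C,T} ∪ {G} = {C,G,T} (union, +1)
AV@1: {C} ∪ {T} = {C,T} (union, +1)
GO@1: {T} ∪ {G} = {G,T} (union, +1)
AGOV@1: {C,T} ∩ {G,T} = {T} (intersection, +0)
AV@2: {C} ∪ {A} = {A,C} (union, +1)
GO@2: {G} ∩ {G} = {G} (intersection, +0)
AGOV@2: {A,C} ∪ {G} = {A,C,G} (union, +1)
AV@3: {A} ∪ {G} = {A,G} (union, +1)
GO@3: {C} ∩ {C} = {C} (intersection, +0)
AGOV@3: {A,G} ∪ {C} = {A,C,G} (union, +1)
AV@4: {G} ∪ {C} = {C,G} (union, +1)
GO@4: {C} ∪ {A} = {A,C} (union, +1)
AGOV@4: {C,G} ∩ {A,C} = {C} (intersection, +0)
AV@5: {C} ∪ {G} = {C,G} (union, +1)
GO@5: {G} ∪ {C} = {C,G} (union, +1)
AGOV@5: {C,G} ∩ {C,G} = {C,G} (intersection, +0)
AV@6: {A} ∪ {G} = {A,G} (union, +1)
GO@6: {G} ∩ {G} = {G} (intersection, +0)
AGOV@6: {A,G} ∩ {G} = {G} (intersection, +0)
per-site changes: [2, 2, 2, 2, 2, 2, 1]; total = 13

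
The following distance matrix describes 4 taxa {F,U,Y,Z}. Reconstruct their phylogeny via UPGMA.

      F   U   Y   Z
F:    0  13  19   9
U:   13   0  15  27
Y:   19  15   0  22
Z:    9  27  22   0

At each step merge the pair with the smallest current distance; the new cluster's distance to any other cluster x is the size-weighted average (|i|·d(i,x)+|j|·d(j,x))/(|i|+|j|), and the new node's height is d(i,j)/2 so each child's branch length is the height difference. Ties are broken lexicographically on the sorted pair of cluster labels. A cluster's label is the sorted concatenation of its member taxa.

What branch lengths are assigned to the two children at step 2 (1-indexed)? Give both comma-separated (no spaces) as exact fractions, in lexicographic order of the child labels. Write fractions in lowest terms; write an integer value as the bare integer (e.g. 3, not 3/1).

step 1: merge (F,Z) at d=9; branch lengths F→9/2, Z→9/2; new cluster FZ
  updated: d(FZ,U)=20, d(FZ,Y)=41/2
step 2: merge (U,Y) at d=15; branch lengths U→15/2, Y→15/2; new cluster UY
  updated: d(FZ,UY)=81/4
step 3: merge (FZ,UY) at d=81/4; branch lengths FZ→45/8, UY→21/8; new cluster FUYZ
final tree: ((F:9/2,Z:9/2):45/8,(U:15/2,Y:15/2):21/8)
total length: 129/4

15/2,15/2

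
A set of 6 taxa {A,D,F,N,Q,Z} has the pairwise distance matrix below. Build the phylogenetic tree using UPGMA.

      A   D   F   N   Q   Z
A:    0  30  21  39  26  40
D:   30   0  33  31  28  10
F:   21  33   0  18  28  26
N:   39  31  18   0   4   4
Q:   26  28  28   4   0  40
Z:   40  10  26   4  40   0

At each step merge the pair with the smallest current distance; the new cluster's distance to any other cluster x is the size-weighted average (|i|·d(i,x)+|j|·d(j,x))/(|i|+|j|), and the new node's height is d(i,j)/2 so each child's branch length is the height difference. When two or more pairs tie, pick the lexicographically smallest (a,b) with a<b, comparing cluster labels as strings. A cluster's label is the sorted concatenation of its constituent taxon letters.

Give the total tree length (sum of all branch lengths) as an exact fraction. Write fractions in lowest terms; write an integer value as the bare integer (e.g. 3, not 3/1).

483/8

step 1: merge (N,Q) at d=4; branch lengths N→2, Q→2; new cluster NQ
  updated: d(A,NQ)=65/2, d(D,NQ)=59/2, d(F,NQ)=23, d(NQ,Z)=22
step 2: merge (D,Z) at d=10; branch lengths D→5, Z→5; new cluster DZ
  updated: d(A,DZ)=35, d(DZ,F)=59/2, d(DZ,NQ)=103/4
step 3: merge (A,F) at d=21; branch lengths A→21/2, F→21/2; new cluster AF
  updated: d(AF,DZ)=129/4, d(AF,NQ)=111/4
step 4: merge (DZ,NQ) at d=103/4; branch lengths DZ→63/8, NQ→87/8; new cluster DNQZ
  updated: d(AF,DNQZ)=30
step 5: merge (AF,DNQZ) at d=30; branch lengths AF→9/2, DNQZ→17/8; new cluster ADFNQZ
final tree: ((A:21/2,F:21/2):9/2,((D:5,Z:5):63/8,(N:2,Q:2):87/8):17/8)
total length: 483/8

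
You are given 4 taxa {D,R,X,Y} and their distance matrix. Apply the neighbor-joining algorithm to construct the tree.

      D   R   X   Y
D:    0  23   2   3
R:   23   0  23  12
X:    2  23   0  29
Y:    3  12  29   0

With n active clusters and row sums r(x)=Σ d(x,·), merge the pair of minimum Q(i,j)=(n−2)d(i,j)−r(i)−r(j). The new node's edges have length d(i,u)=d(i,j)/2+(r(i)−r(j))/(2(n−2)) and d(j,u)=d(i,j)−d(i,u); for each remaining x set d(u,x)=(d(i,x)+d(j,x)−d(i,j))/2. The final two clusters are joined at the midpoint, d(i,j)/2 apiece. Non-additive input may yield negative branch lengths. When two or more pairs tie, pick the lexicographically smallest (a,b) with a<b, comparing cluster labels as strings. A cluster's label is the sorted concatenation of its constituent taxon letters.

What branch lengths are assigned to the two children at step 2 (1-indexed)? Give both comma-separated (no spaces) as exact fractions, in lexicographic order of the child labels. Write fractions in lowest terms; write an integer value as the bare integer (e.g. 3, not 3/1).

25/2,19/2

1. join D+X (d=2, Q=-78) ⇒ DX; edges |D|=-11/2, |X|=15/2
  updated: d(DX,R)=22, d(DX,Y)=15
2. join DX+R (d=22, Q=-49) ⇒ DRX; edges |DX|=25/2, |R|=19/2
  updated: d(DRX,Y)=5/2
3. join DRX+Y (d=5/2) ⇒ DRXY; edges |DRX|=5/4, |Y|=5/4
final tree: (((D:-11/2,X:15/2):25/2,R:19/2):5/4,Y:5/4)
total length: 53/2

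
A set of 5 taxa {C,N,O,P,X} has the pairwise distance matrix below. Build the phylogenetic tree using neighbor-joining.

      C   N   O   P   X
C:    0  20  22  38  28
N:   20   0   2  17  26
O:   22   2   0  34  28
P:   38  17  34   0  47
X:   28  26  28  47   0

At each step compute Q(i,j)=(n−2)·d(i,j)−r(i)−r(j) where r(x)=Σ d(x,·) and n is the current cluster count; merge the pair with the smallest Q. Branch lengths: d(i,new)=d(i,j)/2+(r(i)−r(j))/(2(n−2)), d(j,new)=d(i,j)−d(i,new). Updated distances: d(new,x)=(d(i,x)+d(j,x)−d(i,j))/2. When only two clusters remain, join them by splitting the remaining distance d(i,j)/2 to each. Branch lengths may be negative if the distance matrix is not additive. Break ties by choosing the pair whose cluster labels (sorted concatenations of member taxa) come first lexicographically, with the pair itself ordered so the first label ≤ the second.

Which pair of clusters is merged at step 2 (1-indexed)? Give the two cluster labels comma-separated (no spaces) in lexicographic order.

1. join C+X (d=28, Q=-153) ⇒ CX; edges |C|=21/2, |X|=35/2
  updated: d(CX,N)=9, d(CX,O)=11, d(CX,P)=57/2
2. join CX+O (d=11, Q=-147/2) ⇒ COX; edges |CX|=47/8, |O|=41/8
  updated: d(COX,N)=0, d(COX,P)=103/4
3. join COX+N (d=0, Q=-171/4) ⇒ CNOX; edges |COX|=35/8, |N|=-35/8
  updated: d(CNOX,P)=171/8
4. join CNOX+P (d=171/8) ⇒ CNOPX; edges |CNOX|=171/16, |P|=171/16
final tree: ((((C:21/2,X:35/2):47/8,O:41/8):35/8,N:-35/8):171/16,P:171/16)
total length: 483/8

CX,O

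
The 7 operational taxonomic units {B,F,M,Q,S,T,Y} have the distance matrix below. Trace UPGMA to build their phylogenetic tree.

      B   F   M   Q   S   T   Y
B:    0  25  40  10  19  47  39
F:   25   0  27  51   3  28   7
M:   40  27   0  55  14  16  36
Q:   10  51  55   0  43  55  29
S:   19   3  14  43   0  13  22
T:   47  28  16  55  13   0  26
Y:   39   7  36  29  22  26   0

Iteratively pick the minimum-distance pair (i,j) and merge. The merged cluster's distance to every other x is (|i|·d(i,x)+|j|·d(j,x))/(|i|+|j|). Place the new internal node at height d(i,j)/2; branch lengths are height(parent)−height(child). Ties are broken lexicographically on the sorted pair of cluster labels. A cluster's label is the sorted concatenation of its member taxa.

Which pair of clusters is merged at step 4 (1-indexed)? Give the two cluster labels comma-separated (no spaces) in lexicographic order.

M,T

step 1: merge (F,S) at d=3; branch lengths F→3/2, S→3/2; new cluster FS
  updated: d(B,FS)=22, d(FS,M)=41/2, d(FS,Q)=47, d(FS,T)=41/2, d(FS,Y)=29/2
step 2: merge (B,Q) at d=10; branch lengths B→5, Q→5; new cluster BQ
  updated: d(BQ,FS)=69/2, d(BQ,M)=95/2, d(BQ,T)=51, d(BQ,Y)=34
step 3: merge (FS,Y) at d=29/2; branch lengths FS→23/4, Y→29/4; new cluster FSY
  updated: d(BQ,FSY)=103/3, d(FSY,M)=77/3, d(FSY,T)=67/3
step 4: merge (M,T) at d=16; branch lengths M→8, T→8; new cluster MT
  updated: d(BQ,MT)=197/4, d(FSY,MT)=24
step 5: merge (FSY,MT) at d=24; branch lengths FSY→19/4, MT→4; new cluster FMSTY
  updated: d(BQ,FMSTY)=403/10
step 6: merge (BQ,FMSTY) at d=403/10; branch lengths BQ→303/20, FMSTY→163/20; new cluster BFMQSTY
final tree: ((B:5,Q:5):303/20,(((F:3/2,S:3/2):23/4,Y:29/4):19/4,(M:8,T:8):4):163/20)
total length: 1481/20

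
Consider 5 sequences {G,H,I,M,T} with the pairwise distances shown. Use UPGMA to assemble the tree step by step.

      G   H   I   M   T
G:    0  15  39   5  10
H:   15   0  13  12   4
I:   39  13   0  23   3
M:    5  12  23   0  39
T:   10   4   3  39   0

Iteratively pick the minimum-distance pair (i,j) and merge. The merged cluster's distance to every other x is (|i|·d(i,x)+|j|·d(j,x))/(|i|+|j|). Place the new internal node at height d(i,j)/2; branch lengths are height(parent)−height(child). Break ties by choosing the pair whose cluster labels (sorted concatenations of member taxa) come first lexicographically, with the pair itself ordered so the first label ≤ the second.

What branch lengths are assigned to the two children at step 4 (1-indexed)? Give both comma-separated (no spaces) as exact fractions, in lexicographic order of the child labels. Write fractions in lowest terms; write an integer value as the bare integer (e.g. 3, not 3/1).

iteration 1: select I,T (d=3); attach at lengths (3/2, 3/2); label the merged cluster IT
  updated: d(G,IT)=49/2, d(H,IT)=17/2, d(IT,M)=31
iteration 2: select G,M (d=5); attach at lengths (5/2, 5/2); label the merged cluster GM
  updated: d(GM,H)=27/2, d(GM,IT)=111/4
iteration 3: select H,IT (d=17/2); attach at lengths (17/4, 11/4); label the merged cluster HIT
  updated: d(GM,HIT)=23
iteration 4: select GM,HIT (d=23); attach at lengths (9, 29/4); label the merged cluster GHIMT
final tree: ((G:5/2,M:5/2):9,(H:17/4,(I:3/2,T:3/2):11/4):29/4)
total length: 125/4

9,29/4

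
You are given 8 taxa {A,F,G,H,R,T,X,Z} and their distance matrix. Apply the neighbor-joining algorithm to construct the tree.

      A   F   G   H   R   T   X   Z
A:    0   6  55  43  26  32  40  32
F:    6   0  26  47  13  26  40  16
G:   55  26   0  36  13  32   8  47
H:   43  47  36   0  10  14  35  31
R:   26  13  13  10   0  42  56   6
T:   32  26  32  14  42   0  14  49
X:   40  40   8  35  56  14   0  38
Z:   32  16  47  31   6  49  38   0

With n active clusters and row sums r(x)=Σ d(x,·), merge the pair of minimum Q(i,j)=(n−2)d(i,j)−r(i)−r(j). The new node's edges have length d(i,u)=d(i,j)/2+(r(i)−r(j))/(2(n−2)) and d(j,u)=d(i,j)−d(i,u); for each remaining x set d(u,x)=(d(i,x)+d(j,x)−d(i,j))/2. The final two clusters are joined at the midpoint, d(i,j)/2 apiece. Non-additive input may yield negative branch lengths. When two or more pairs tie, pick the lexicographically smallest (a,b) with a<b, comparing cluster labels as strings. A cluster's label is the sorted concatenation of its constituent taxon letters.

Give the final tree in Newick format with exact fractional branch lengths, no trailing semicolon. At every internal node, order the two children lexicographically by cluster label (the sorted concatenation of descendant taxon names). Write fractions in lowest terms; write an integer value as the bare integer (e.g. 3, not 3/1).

1. join G+X (d=8, Q=-400) ⇒ GX; edges |G|=17/6, |X|=31/6
  updated: d(A,GX)=87/2, d(F,GX)=29, d(GX,H)=63/2, d(GX,R)=61/2, d(GX,T)=19, d(GX,Z)=77/2
2. join A+F (d=6, Q=-579/2) ⇒ AF; edges |A|=151/20, |F|=-31/20
  updated: d(AF,GX)=133/4, d(AF,H)=42, d(AF,R)=33/2, d(AF,T)=26, d(AF,Z)=21
3. join GX+T (d=19, Q=-907/4) ⇒ GTX; edges |GX|=315/32, |T|=293/32
  updated: d(AF,GTX)=161/8, d(GTX,H)=53/4, d(GTX,R)=107/4, d(GTX,Z)=137/4
4. join GTX+H (d=53/4, Q=-1207/8) ⇒ GHTX; edges |GTX|=101/16, |H|=111/16
  updated: d(AF,GHTX)=391/16, d(GHTX,R)=47/4, d(GHTX,Z)=26
5. join AF+GHTX (d=391/16, Q=-301/4) ⇒ AFGHTX; edges |AF|=389/32, |GHTX|=393/32
  updated: d(AFGHTX,R)=61/32, d(AFGHTX,Z)=361/32
6. join AFGHTX+R (d=61/32, Q=-307/16) ⇒ AFGHRTX; edges |AFGHTX|=115/32, |R|=-27/16
  updated: d(AFGHRTX,Z)=123/16
7. join AFGHRTX+Z (d=123/16) ⇒ AFGHRTXZ; edges |AFGHRTX|=123/32, |Z|=123/32
final tree: ((((A:151/20,F:-31/20):389/32,(((G:17/6,X:31/6):315/32,T:293/32):101/16,H:111/16):393/32):115/32,R:-27/16):123/32,Z:123/32)
total length: 2569/32

((((A:151/20,F:-31/20):389/32,(((G:17/6,X:31/6):315/32,T:293/32):101/16,H:111/16):393/32):115/32,R:-27/16):123/32,Z:123/32)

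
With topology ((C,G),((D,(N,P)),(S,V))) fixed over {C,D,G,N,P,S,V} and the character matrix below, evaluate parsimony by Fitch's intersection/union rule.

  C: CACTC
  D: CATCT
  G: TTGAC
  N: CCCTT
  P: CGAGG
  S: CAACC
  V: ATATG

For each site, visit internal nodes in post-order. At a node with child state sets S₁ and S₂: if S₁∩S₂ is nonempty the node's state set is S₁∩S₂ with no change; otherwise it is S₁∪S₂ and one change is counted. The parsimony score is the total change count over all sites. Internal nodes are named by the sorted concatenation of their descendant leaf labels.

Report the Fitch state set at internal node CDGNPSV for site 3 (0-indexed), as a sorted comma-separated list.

T

CG@0: {C} ∪ {T} = {C,T} (union, +1)
NP@0: {C} ∩ {C} = {C} (intersection, +0)
DNP@0: {C} ∩ {C} = {C} (intersection, +0)
SV@0: {C} ∪ {A} = {A,C} (union, +1)
DNPSV@0: {C} ∩ {A,C} = {C} (intersection, +0)
CDGNPSV@0: {C,T} ∩ {C} = {C} (intersection, +0)
CG@1: {A} ∪ {T} = {A,T} (union, +1)
NP@1: {C} ∪ {G} = {C,G} (union, +1)
DNP@1: {A} ∪ {C,G} = {A,C,G} (union, +1)
SV@1: {A} ∪ {T} = {A,T} (union, +1)
DNPSV@1: {A,C,G} ∩ {A,T} = {A} (intersection, +0)
CDGNPSV@1: {A,T} ∩ {A} = {A} (intersection, +0)
CG@2: {C} ∪ {G} = {C,G} (union, +1)
NP@2: {C} ∪ {A} = {A,C} (union, +1)
DNP@2: {T} ∪ {A,C} = {A,C,T} (union, +1)
SV@2: {A} ∩ {A} = {A} (intersection, +0)
DNPSV@2: {A,C,T} ∩ {A} = {A} (intersection, +0)
CDGNPSV@2: {C,G} ∪ {A} = {A,C,G} (union, +1)
CG@3: {T} ∪ {A} = {A,T} (union, +1)
NP@3: {T} ∪ {G} = {G,T} (union, +1)
DNP@3: {C} ∪ {G,T} = {C,G,T} (union, +1)
SV@3: {C} ∪ {T} = {C,T} (union, +1)
DNPSV@3: {C,G,T} ∩ {C,T} = {C,T} (intersection, +0)
CDGNPSV@3: {A,T} ∩ {C,T} = {T} (intersection, +0)
CG@4: {C} ∩ {C} = {C} (intersection, +0)
NP@4: {T} ∪ {G} = {G,T} (union, +1)
DNP@4: {T} ∩ {G,T} = {T} (intersection, +0)
SV@4: {C} ∪ {G} = {C,G} (union, +1)
DNPSV@4: {T} ∪ {C,G} = {C,G,T} (union, +1)
CDGNPSV@4: {C} ∩ {C,G,T} = {C} (intersection, +0)
per-site changes: [2, 4, 4, 4, 3]; total = 17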